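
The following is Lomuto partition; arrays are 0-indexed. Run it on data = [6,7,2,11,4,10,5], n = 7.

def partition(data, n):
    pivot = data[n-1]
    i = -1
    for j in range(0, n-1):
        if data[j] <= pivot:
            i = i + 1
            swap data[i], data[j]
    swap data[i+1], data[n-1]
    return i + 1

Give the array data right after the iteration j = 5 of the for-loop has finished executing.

[2,4,6,11,7,10,5]

pivot=5, i=-1
j=0: 6>5, skip
j=1: 7>5, skip
j=2: 2≤5, i=0, swap(0,2) ⇒ [2,7,6,11,4,10,5]
j=3: 11>5, skip
j=4: 4≤5, i=1, swap(1,4) ⇒ [2,4,6,11,7,10,5]
j=5: 10>5, skip
(after j=5) data = [2,4,6,11,7,10,5]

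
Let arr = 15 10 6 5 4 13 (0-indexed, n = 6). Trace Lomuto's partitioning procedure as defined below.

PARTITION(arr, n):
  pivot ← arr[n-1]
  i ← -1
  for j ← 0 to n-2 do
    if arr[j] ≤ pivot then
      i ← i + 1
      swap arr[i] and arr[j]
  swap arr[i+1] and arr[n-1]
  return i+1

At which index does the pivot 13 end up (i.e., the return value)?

pivot=13, i=-1
j=0: 15>13, skip
j=1: 10≤13, i=0, swap(0,1) ⇒ 10 15 6 5 4 13
j=2: 6≤13, i=1, swap(1,2) ⇒ 10 6 15 5 4 13
j=3: 5≤13, i=2, swap(2,3) ⇒ 10 6 5 15 4 13
j=4: 4≤13, i=3, swap(3,4) ⇒ 10 6 5 4 15 13
swap(4,5) ⇒ 10 6 5 4 13 15; return 4

4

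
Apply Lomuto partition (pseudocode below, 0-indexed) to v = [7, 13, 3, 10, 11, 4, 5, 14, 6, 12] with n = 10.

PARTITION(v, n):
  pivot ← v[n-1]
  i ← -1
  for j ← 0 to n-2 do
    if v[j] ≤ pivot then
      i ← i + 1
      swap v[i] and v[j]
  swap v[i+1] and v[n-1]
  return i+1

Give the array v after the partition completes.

[7, 3, 10, 11, 4, 5, 6, 12, 13, 14]

pivot = v[9] = 12; i = -1
j=0: v[0]=7 ≤ 12 → i=0, swap v[0],v[0] (no change) → [7, 13, 3, 10, 11, 4, 5, 14, 6, 12]
j=1: v[1]=13 > 12 → no swap
j=2: v[2]=3 ≤ 12 → i=1, swap v[1],v[2] → [7, 3, 13, 10, 11, 4, 5, 14, 6, 12]
j=3: v[3]=10 ≤ 12 → i=2, swap v[2],v[3] → [7, 3, 10, 13, 11, 4, 5, 14, 6, 12]
j=4: v[4]=11 ≤ 12 → i=3, swap v[3],v[4] → [7, 3, 10, 11, 13, 4, 5, 14, 6, 12]
j=5: v[5]=4 ≤ 12 → i=4, swap v[4],v[5] → [7, 3, 10, 11, 4, 13, 5, 14, 6, 12]
j=6: v[6]=5 ≤ 12 → i=5, swap v[5],v[6] → [7, 3, 10, 11, 4, 5, 13, 14, 6, 12]
j=7: v[7]=14 > 12 → no swap
j=8: v[8]=6 ≤ 12 → i=6, swap v[6],v[8] → [7, 3, 10, 11, 4, 5, 6, 14, 13, 12]
final swap v[7],v[9] → [7, 3, 10, 11, 4, 5, 6, 12, 13, 14]; return 7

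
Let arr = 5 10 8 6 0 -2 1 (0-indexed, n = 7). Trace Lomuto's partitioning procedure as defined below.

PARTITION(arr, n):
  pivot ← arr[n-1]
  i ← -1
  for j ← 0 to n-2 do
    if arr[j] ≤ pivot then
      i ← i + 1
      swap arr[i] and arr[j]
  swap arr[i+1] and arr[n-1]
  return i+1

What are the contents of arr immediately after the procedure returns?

pivot=1, i=-1
j=0: 5>1, skip
j=1: 10>1, skip
j=2: 8>1, skip
j=3: 6>1, skip
j=4: 0≤1, i=0, swap(0,4) ⇒ 0 10 8 6 5 -2 1
j=5: -2≤1, i=1, swap(1,5) ⇒ 0 -2 8 6 5 10 1
swap(2,6) ⇒ 0 -2 1 6 5 10 8; return 2

0 -2 1 6 5 10 8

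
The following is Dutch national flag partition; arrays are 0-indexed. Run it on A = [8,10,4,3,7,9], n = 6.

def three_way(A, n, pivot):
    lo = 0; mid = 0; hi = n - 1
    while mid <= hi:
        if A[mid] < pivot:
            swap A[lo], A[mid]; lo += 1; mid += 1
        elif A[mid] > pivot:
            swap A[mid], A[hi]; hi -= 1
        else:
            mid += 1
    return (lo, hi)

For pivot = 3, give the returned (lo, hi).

lo=0 mid=0 hi=5
8>3: swap(0,5), hi=4 ⇒ [9,10,4,3,7,8]
9>3: swap(0,4), hi=3 ⇒ [7,10,4,3,9,8]
7>3: swap(0,3), hi=2 ⇒ [3,10,4,7,9,8]
3=3: mid=1
10>3: swap(1,2), hi=1 ⇒ [3,4,10,7,9,8]
4>3: swap(1,1), hi=0 ⇒ [3,4,10,7,9,8]
done. lo=0 hi=0; A=[3,4,10,7,9,8]

(0, 0)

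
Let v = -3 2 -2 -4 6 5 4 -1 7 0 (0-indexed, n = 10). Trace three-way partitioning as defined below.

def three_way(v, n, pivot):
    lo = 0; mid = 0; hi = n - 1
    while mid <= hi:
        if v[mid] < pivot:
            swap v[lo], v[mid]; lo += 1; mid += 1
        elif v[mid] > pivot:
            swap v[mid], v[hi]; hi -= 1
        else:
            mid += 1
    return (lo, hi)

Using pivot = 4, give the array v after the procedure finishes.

-3 2 -2 -4 0 -1 4 7 5 6

pivot = 4; lo=0, mid=0, hi=9
v[mid]=-3<4: swap v[0],v[0]; lo=1,mid=1 → -3 2 -2 -4 6 5 4 -1 7 0
v[mid]=2<4: swap v[1],v[1]; lo=2,mid=2 → -3 2 -2 -4 6 5 4 -1 7 0
v[mid]=-2<4: swap v[2],v[2]; lo=3,mid=3 → -3 2 -2 -4 6 5 4 -1 7 0
v[mid]=-4<4: swap v[3],v[3]; lo=4,mid=4 → -3 2 -2 -4 6 5 4 -1 7 0
v[mid]=6>4: swap v[4],v[9]; hi=8 → -3 2 -2 -4 0 5 4 -1 7 6
v[mid]=0<4: swap v[4],v[4]; lo=5,mid=5 → -3 2 -2 -4 0 5 4 -1 7 6
v[mid]=5>4: swap v[5],v[8]; hi=7 → -3 2 -2 -4 0 7 4 -1 5 6
v[mid]=7>4: swap v[5],v[7]; hi=6 → -3 2 -2 -4 0 -1 4 7 5 6
v[mid]=-1<4: swap v[5],v[5]; lo=6,mid=6 → -3 2 -2 -4 0 -1 4 7 5 6
v[mid]=4=4: mid=7
end: lo=6, hi=6; v = -3 2 -2 -4 0 -1 4 7 5 6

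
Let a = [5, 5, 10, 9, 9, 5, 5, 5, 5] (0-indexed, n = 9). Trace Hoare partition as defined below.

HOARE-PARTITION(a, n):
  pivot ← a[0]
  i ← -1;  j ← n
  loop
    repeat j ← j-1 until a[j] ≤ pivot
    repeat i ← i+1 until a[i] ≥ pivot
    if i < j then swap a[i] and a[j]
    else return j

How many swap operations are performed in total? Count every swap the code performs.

4

pivot = a[0] = 5; i = -1, j = 9
j→8 (a[8]=5≤5), i→0 (a[0]=5≥5); i<j, swap → [5, 5, 10, 9, 9, 5, 5, 5, 5]
j→7 (a[7]=5≤5), i→1 (a[1]=5≥5); i<j, swap → [5, 5, 10, 9, 9, 5, 5, 5, 5]
j→6 (a[6]=5≤5), i→2 (a[2]=10≥5); i<j, swap → [5, 5, 5, 9, 9, 5, 10, 5, 5]
j→5 (a[5]=5≤5), i→3 (a[3]=9≥5); i<j, swap → [5, 5, 5, 5, 9, 9, 10, 5, 5]
j→3, i→4; i≥j, return j=3. a = [5, 5, 5, 5, 9, 9, 10, 5, 5]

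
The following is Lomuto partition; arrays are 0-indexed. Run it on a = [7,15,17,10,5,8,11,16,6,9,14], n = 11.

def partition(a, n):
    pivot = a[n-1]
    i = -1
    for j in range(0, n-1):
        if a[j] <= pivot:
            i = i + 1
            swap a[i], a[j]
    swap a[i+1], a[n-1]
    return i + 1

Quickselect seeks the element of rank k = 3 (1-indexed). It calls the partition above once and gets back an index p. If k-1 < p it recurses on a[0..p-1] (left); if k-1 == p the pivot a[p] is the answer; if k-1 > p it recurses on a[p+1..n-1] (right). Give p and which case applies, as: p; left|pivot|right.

7; left

pivot=14, i=-1
j=0: 7≤14, i=0, swap(0,0) ⇒ [7,15,17,10,5,8,11,16,6,9,14]
j=1: 15>14, skip
j=2: 17>14, skip
j=3: 10≤14, i=1, swap(1,3) ⇒ [7,10,17,15,5,8,11,16,6,9,14]
j=4: 5≤14, i=2, swap(2,4) ⇒ [7,10,5,15,17,8,11,16,6,9,14]
j=5: 8≤14, i=3, swap(3,5) ⇒ [7,10,5,8,17,15,11,16,6,9,14]
j=6: 11≤14, i=4, swap(4,6) ⇒ [7,10,5,8,11,15,17,16,6,9,14]
j=7: 16>14, skip
j=8: 6≤14, i=5, swap(5,8) ⇒ [7,10,5,8,11,6,17,16,15,9,14]
j=9: 9≤14, i=6, swap(6,9) ⇒ [7,10,5,8,11,6,9,16,15,17,14]
swap(7,10) ⇒ [7,10,5,8,11,6,9,14,15,17,16]; return 7
p = 7; k-1 = 2 < 7 ⇒ left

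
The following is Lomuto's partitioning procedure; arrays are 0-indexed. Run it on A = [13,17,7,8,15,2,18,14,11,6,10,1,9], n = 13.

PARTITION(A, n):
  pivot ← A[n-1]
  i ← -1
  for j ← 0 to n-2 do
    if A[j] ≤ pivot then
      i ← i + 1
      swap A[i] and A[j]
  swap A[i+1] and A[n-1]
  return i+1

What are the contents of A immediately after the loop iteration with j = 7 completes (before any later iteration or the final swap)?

pivot=9, i=-1
j=0: 13>9, skip
j=1: 17>9, skip
j=2: 7≤9, i=0, swap(0,2) ⇒ [7,17,13,8,15,2,18,14,11,6,10,1,9]
j=3: 8≤9, i=1, swap(1,3) ⇒ [7,8,13,17,15,2,18,14,11,6,10,1,9]
j=4: 15>9, skip
j=5: 2≤9, i=2, swap(2,5) ⇒ [7,8,2,17,15,13,18,14,11,6,10,1,9]
j=6: 18>9, skip
j=7: 14>9, skip
(after j=7) A = [7,8,2,17,15,13,18,14,11,6,10,1,9]

[7,8,2,17,15,13,18,14,11,6,10,1,9]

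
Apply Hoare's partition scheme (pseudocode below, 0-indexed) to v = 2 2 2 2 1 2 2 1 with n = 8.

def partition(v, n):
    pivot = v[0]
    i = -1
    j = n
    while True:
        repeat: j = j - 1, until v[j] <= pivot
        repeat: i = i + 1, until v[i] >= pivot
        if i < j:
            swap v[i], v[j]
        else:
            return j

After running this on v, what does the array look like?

1 2 2 1 2 2 2 2

pivot=2
j stops at 7 (1), i stops at 0 (2); swap ⇒ 1 2 2 2 1 2 2 2
j stops at 6 (2), i stops at 1 (2); swap ⇒ 1 2 2 2 1 2 2 2
j stops at 5 (2), i stops at 2 (2); swap ⇒ 1 2 2 2 1 2 2 2
j stops at 4 (1), i stops at 3 (2); swap ⇒ 1 2 2 1 2 2 2 2
j stops at 3, i stops at 4; i≥j ⇒ return 3. v=1 2 2 1 2 2 2 2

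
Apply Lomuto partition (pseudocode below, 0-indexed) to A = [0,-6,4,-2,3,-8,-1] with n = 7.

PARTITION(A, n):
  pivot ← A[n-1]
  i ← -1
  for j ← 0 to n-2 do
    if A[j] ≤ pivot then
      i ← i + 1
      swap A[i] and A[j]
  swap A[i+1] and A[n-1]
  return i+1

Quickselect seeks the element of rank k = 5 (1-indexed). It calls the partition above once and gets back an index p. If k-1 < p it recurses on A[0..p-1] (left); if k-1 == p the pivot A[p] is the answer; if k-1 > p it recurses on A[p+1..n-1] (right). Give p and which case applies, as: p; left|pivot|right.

3; right

pivot = A[6] = -1; i = -1
j=0: A[0]=0 > -1 → no swap
j=1: A[1]=-6 ≤ -1 → i=0, swap A[0],A[1] → [-6,0,4,-2,3,-8,-1]
j=2: A[2]=4 > -1 → no swap
j=3: A[3]=-2 ≤ -1 → i=1, swap A[1],A[3] → [-6,-2,4,0,3,-8,-1]
j=4: A[4]=3 > -1 → no swap
j=5: A[5]=-8 ≤ -1 → i=2, swap A[2],A[5] → [-6,-2,-8,0,3,4,-1]
final swap A[3],A[6] → [-6,-2,-8,-1,3,4,0]; return 3
p = 3; k-1 = 4 > 3 ⇒ right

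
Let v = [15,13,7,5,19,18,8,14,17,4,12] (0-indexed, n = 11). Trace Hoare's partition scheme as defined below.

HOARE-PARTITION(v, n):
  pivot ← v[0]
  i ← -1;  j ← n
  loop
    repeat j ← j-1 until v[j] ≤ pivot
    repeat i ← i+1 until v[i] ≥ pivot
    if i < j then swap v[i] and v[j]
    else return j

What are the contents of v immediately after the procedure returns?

[12,13,7,5,4,14,8,18,17,19,15]

pivot=15
j stops at 10 (12), i stops at 0 (15); swap ⇒ [12,13,7,5,19,18,8,14,17,4,15]
j stops at 9 (4), i stops at 4 (19); swap ⇒ [12,13,7,5,4,18,8,14,17,19,15]
j stops at 7 (14), i stops at 5 (18); swap ⇒ [12,13,7,5,4,14,8,18,17,19,15]
j stops at 6, i stops at 7; i≥j ⇒ return 6. v=[12,13,7,5,4,14,8,18,17,19,15]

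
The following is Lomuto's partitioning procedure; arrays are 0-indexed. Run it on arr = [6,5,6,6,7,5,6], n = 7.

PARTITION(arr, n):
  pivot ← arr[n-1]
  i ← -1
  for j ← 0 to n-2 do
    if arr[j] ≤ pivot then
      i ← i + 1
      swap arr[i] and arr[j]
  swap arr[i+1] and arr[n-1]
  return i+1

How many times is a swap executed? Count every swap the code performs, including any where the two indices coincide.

pivot = arr[6] = 6; i = -1
j=0: arr[0]=6 ≤ 6 → i=0, swap arr[0],arr[0] (no change) → [6,5,6,6,7,5,6]
j=1: arr[1]=5 ≤ 6 → i=1, swap arr[1],arr[1] (no change) → [6,5,6,6,7,5,6]
j=2: arr[2]=6 ≤ 6 → i=2, swap arr[2],arr[2] (no change) → [6,5,6,6,7,5,6]
j=3: arr[3]=6 ≤ 6 → i=3, swap arr[3],arr[3] (no change) → [6,5,6,6,7,5,6]
j=4: arr[4]=7 > 6 → no swap
j=5: arr[5]=5 ≤ 6 → i=4, swap arr[4],arr[5] → [6,5,6,6,5,7,6]
final swap arr[5],arr[6] → [6,5,6,6,5,6,7]; return 5

6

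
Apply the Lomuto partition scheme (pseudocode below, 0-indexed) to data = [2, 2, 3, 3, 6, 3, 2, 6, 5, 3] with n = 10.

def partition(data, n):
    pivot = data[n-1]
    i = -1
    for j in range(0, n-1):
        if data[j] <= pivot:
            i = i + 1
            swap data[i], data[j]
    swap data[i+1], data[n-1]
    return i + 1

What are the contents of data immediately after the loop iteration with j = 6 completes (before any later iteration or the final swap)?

pivot = data[9] = 3; i = -1
j=0: data[0]=2 ≤ 3 → i=0, swap data[0],data[0] (no change) → [2, 2, 3, 3, 6, 3, 2, 6, 5, 3]
j=1: data[1]=2 ≤ 3 → i=1, swap data[1],data[1] (no change) → [2, 2, 3, 3, 6, 3, 2, 6, 5, 3]
j=2: data[2]=3 ≤ 3 → i=2, swap data[2],data[2] (no change) → [2, 2, 3, 3, 6, 3, 2, 6, 5, 3]
j=3: data[3]=3 ≤ 3 → i=3, swap data[3],data[3] (no change) → [2, 2, 3, 3, 6, 3, 2, 6, 5, 3]
j=4: data[4]=6 > 3 → no swap
j=5: data[5]=3 ≤ 3 → i=4, swap data[4],data[5] → [2, 2, 3, 3, 3, 6, 2, 6, 5, 3]
j=6: data[6]=2 ≤ 3 → i=5, swap data[5],data[6] → [2, 2, 3, 3, 3, 2, 6, 6, 5, 3]
(after j=6) data = [2, 2, 3, 3, 3, 2, 6, 6, 5, 3]

[2, 2, 3, 3, 3, 2, 6, 6, 5, 3]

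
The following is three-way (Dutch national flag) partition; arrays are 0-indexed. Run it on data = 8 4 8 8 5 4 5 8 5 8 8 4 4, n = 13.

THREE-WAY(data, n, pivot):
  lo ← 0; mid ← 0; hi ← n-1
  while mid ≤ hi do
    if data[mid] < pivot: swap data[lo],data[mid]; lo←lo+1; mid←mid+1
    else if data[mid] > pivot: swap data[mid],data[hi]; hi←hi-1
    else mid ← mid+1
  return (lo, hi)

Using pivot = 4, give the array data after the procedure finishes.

4 4 4 4 5 5 8 5 8 8 8 8 8

pivot = 4; lo=0, mid=0, hi=12
data[mid]=8>4: swap data[0],data[12]; hi=11 → 4 4 8 8 5 4 5 8 5 8 8 4 8
data[mid]=4=4: mid=1
data[mid]=4=4: mid=2
data[mid]=8>4: swap data[2],data[11]; hi=10 → 4 4 4 8 5 4 5 8 5 8 8 8 8
data[mid]=4=4: mid=3
data[mid]=8>4: swap data[3],data[10]; hi=9 → 4 4 4 8 5 4 5 8 5 8 8 8 8
data[mid]=8>4: swap data[3],data[9]; hi=8 → 4 4 4 8 5 4 5 8 5 8 8 8 8
data[mid]=8>4: swap data[3],data[8]; hi=7 → 4 4 4 5 5 4 5 8 8 8 8 8 8
data[mid]=5>4: swap data[3],data[7]; hi=6 → 4 4 4 8 5 4 5 5 8 8 8 8 8
data[mid]=8>4: swap data[3],data[6]; hi=5 → 4 4 4 5 5 4 8 5 8 8 8 8 8
data[mid]=5>4: swap data[3],data[5]; hi=4 → 4 4 4 4 5 5 8 5 8 8 8 8 8
data[mid]=4=4: mid=4
data[mid]=5>4: swap data[4],data[4]; hi=3 → 4 4 4 4 5 5 8 5 8 8 8 8 8
end: lo=0, hi=3; data = 4 4 4 4 5 5 8 5 8 8 8 8 8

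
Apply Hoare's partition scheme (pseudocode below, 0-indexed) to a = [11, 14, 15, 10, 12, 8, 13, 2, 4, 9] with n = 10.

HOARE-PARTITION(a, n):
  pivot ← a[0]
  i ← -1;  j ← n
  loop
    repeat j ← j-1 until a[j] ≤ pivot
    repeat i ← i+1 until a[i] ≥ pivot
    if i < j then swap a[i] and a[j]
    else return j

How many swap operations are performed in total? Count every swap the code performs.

pivot = a[0] = 11; i = -1, j = 10
j→9 (a[9]=9≤11), i→0 (a[0]=11≥11); i<j, swap → [9, 14, 15, 10, 12, 8, 13, 2, 4, 11]
j→8 (a[8]=4≤11), i→1 (a[1]=14≥11); i<j, swap → [9, 4, 15, 10, 12, 8, 13, 2, 14, 11]
j→7 (a[7]=2≤11), i→2 (a[2]=15≥11); i<j, swap → [9, 4, 2, 10, 12, 8, 13, 15, 14, 11]
j→5 (a[5]=8≤11), i→4 (a[4]=12≥11); i<j, swap → [9, 4, 2, 10, 8, 12, 13, 15, 14, 11]
j→4, i→5; i≥j, return j=4. a = [9, 4, 2, 10, 8, 12, 13, 15, 14, 11]

4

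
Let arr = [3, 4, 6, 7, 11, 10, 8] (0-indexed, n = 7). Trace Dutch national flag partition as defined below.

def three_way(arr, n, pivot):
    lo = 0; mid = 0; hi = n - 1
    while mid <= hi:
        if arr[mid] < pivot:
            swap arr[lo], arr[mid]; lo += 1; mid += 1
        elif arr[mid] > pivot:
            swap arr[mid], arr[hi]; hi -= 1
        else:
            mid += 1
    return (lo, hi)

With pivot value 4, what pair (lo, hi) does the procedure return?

(1, 1)

lo=0 mid=0 hi=6
3<4: swap(0,0), lo=1 mid=1 ⇒ [3, 4, 6, 7, 11, 10, 8]
4=4: mid=2
6>4: swap(2,6), hi=5 ⇒ [3, 4, 8, 7, 11, 10, 6]
8>4: swap(2,5), hi=4 ⇒ [3, 4, 10, 7, 11, 8, 6]
10>4: swap(2,4), hi=3 ⇒ [3, 4, 11, 7, 10, 8, 6]
11>4: swap(2,3), hi=2 ⇒ [3, 4, 7, 11, 10, 8, 6]
7>4: swap(2,2), hi=1 ⇒ [3, 4, 7, 11, 10, 8, 6]
done. lo=1 hi=1; arr=[3, 4, 7, 11, 10, 8, 6]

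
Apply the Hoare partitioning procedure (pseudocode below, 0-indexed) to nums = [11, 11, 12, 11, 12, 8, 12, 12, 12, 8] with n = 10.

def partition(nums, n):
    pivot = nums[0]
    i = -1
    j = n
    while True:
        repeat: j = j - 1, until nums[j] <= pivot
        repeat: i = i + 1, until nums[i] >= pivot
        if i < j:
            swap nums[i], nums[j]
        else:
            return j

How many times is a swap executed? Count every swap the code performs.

pivot = nums[0] = 11; i = -1, j = 10
j→9 (nums[9]=8≤11), i→0 (nums[0]=11≥11); i<j, swap → [8, 11, 12, 11, 12, 8, 12, 12, 12, 11]
j→5 (nums[5]=8≤11), i→1 (nums[1]=11≥11); i<j, swap → [8, 8, 12, 11, 12, 11, 12, 12, 12, 11]
j→3 (nums[3]=11≤11), i→2 (nums[2]=12≥11); i<j, swap → [8, 8, 11, 12, 12, 11, 12, 12, 12, 11]
j→2, i→3; i≥j, return j=2. nums = [8, 8, 11, 12, 12, 11, 12, 12, 12, 11]

3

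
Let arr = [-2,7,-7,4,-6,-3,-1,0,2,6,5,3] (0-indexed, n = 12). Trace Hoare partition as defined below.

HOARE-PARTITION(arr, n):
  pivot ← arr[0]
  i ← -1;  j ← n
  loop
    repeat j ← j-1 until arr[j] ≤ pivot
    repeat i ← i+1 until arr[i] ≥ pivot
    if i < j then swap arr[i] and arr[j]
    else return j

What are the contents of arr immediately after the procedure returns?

pivot = arr[0] = -2; i = -1, j = 12
j→5 (arr[5]=-3≤-2), i→0 (arr[0]=-2≥-2); i<j, swap → [-3,7,-7,4,-6,-2,-1,0,2,6,5,3]
j→4 (arr[4]=-6≤-2), i→1 (arr[1]=7≥-2); i<j, swap → [-3,-6,-7,4,7,-2,-1,0,2,6,5,3]
j→2, i→3; i≥j, return j=2. arr = [-3,-6,-7,4,7,-2,-1,0,2,6,5,3]

[-3,-6,-7,4,7,-2,-1,0,2,6,5,3]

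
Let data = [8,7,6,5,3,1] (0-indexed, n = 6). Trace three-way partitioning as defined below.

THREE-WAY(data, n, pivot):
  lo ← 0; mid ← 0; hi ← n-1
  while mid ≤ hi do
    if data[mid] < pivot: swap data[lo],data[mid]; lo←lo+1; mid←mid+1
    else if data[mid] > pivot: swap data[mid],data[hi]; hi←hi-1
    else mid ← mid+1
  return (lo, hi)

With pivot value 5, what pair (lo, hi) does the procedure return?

(2, 2)

pivot = 5; lo=0, mid=0, hi=5
data[mid]=8>5: swap data[0],data[5]; hi=4 → [1,7,6,5,3,8]
data[mid]=1<5: swap data[0],data[0]; lo=1,mid=1 → [1,7,6,5,3,8]
data[mid]=7>5: swap data[1],data[4]; hi=3 → [1,3,6,5,7,8]
data[mid]=3<5: swap data[1],data[1]; lo=2,mid=2 → [1,3,6,5,7,8]
data[mid]=6>5: swap data[2],data[3]; hi=2 → [1,3,5,6,7,8]
data[mid]=5=5: mid=3
end: lo=2, hi=2; data = [1,3,5,6,7,8]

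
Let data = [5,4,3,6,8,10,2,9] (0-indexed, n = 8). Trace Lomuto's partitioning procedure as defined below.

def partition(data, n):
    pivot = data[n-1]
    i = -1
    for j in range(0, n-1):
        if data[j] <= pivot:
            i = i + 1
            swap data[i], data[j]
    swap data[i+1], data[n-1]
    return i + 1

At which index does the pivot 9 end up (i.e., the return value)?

6

pivot = data[7] = 9; i = -1
j=0: data[0]=5 ≤ 9 → i=0, swap data[0],data[0] (no change) → [5,4,3,6,8,10,2,9]
j=1: data[1]=4 ≤ 9 → i=1, swap data[1],data[1] (no change) → [5,4,3,6,8,10,2,9]
j=2: data[2]=3 ≤ 9 → i=2, swap data[2],data[2] (no change) → [5,4,3,6,8,10,2,9]
j=3: data[3]=6 ≤ 9 → i=3, swap data[3],data[3] (no change) → [5,4,3,6,8,10,2,9]
j=4: data[4]=8 ≤ 9 → i=4, swap data[4],data[4] (no change) → [5,4,3,6,8,10,2,9]
j=5: data[5]=10 > 9 → no swap
j=6: data[6]=2 ≤ 9 → i=5, swap data[5],data[6] → [5,4,3,6,8,2,10,9]
final swap data[6],data[7] → [5,4,3,6,8,2,9,10]; return 6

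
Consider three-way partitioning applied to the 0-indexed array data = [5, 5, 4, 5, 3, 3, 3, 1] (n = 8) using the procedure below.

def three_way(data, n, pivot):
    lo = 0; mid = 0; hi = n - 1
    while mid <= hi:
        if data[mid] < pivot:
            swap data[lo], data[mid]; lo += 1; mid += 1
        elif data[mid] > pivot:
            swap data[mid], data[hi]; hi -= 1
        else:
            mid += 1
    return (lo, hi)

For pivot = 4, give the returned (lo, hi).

lo=0 mid=0 hi=7
5>4: swap(0,7), hi=6 ⇒ [1, 5, 4, 5, 3, 3, 3, 5]
1<4: swap(0,0), lo=1 mid=1 ⇒ [1, 5, 4, 5, 3, 3, 3, 5]
5>4: swap(1,6), hi=5 ⇒ [1, 3, 4, 5, 3, 3, 5, 5]
3<4: swap(1,1), lo=2 mid=2 ⇒ [1, 3, 4, 5, 3, 3, 5, 5]
4=4: mid=3
5>4: swap(3,5), hi=4 ⇒ [1, 3, 4, 3, 3, 5, 5, 5]
3<4: swap(2,3), lo=3 mid=4 ⇒ [1, 3, 3, 4, 3, 5, 5, 5]
3<4: swap(3,4), lo=4 mid=5 ⇒ [1, 3, 3, 3, 4, 5, 5, 5]
done. lo=4 hi=4; data=[1, 3, 3, 3, 4, 5, 5, 5]

(4, 4)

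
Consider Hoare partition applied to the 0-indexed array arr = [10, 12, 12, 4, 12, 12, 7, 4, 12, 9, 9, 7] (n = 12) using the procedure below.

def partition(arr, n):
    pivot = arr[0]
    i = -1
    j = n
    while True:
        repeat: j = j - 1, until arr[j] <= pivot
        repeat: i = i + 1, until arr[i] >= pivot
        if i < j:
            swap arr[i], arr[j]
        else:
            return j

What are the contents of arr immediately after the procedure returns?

[7, 9, 9, 4, 4, 7, 12, 12, 12, 12, 12, 10]

pivot=10
j stops at 11 (7), i stops at 0 (10); swap ⇒ [7, 12, 12, 4, 12, 12, 7, 4, 12, 9, 9, 10]
j stops at 10 (9), i stops at 1 (12); swap ⇒ [7, 9, 12, 4, 12, 12, 7, 4, 12, 9, 12, 10]
j stops at 9 (9), i stops at 2 (12); swap ⇒ [7, 9, 9, 4, 12, 12, 7, 4, 12, 12, 12, 10]
j stops at 7 (4), i stops at 4 (12); swap ⇒ [7, 9, 9, 4, 4, 12, 7, 12, 12, 12, 12, 10]
j stops at 6 (7), i stops at 5 (12); swap ⇒ [7, 9, 9, 4, 4, 7, 12, 12, 12, 12, 12, 10]
j stops at 5, i stops at 6; i≥j ⇒ return 5. arr=[7, 9, 9, 4, 4, 7, 12, 12, 12, 12, 12, 10]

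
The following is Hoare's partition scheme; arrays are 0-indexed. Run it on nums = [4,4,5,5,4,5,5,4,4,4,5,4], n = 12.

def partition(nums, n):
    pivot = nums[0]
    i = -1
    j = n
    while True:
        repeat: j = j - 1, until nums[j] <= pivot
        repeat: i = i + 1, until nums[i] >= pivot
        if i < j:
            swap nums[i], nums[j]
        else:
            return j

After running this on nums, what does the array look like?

[4,4,4,4,4,5,5,5,5,4,5,4]

pivot = nums[0] = 4; i = -1, j = 12
j→11 (nums[11]=4≤4), i→0 (nums[0]=4≥4); i<j, swap → [4,4,5,5,4,5,5,4,4,4,5,4]
j→9 (nums[9]=4≤4), i→1 (nums[1]=4≥4); i<j, swap → [4,4,5,5,4,5,5,4,4,4,5,4]
j→8 (nums[8]=4≤4), i→2 (nums[2]=5≥4); i<j, swap → [4,4,4,5,4,5,5,4,5,4,5,4]
j→7 (nums[7]=4≤4), i→3 (nums[3]=5≥4); i<j, swap → [4,4,4,4,4,5,5,5,5,4,5,4]
j→4, i→4; i≥j, return j=4. nums = [4,4,4,4,4,5,5,5,5,4,5,4]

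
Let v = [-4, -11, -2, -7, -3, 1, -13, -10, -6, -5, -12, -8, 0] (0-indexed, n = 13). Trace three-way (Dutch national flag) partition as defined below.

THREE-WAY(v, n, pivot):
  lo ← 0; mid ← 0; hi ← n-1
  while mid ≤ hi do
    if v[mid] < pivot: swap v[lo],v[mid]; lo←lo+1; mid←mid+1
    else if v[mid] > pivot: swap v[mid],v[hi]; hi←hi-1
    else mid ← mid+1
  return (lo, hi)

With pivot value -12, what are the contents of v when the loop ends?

pivot = -12; lo=0, mid=0, hi=12
v[mid]=-4>-12: swap v[0],v[12]; hi=11 → [0, -11, -2, -7, -3, 1, -13, -10, -6, -5, -12, -8, -4]
v[mid]=0>-12: swap v[0],v[11]; hi=10 → [-8, -11, -2, -7, -3, 1, -13, -10, -6, -5, -12, 0, -4]
v[mid]=-8>-12: swap v[0],v[10]; hi=9 → [-12, -11, -2, -7, -3, 1, -13, -10, -6, -5, -8, 0, -4]
v[mid]=-12=-12: mid=1
v[mid]=-11>-12: swap v[1],v[9]; hi=8 → [-12, -5, -2, -7, -3, 1, -13, -10, -6, -11, -8, 0, -4]
v[mid]=-5>-12: swap v[1],v[8]; hi=7 → [-12, -6, -2, -7, -3, 1, -13, -10, -5, -11, -8, 0, -4]
v[mid]=-6>-12: swap v[1],v[7]; hi=6 → [-12, -10, -2, -7, -3, 1, -13, -6, -5, -11, -8, 0, -4]
v[mid]=-10>-12: swap v[1],v[6]; hi=5 → [-12, -13, -2, -7, -3, 1, -10, -6, -5, -11, -8, 0, -4]
v[mid]=-13<-12: swap v[0],v[1]; lo=1,mid=2 → [-13, -12, -2, -7, -3, 1, -10, -6, -5, -11, -8, 0, -4]
v[mid]=-2>-12: swap v[2],v[5]; hi=4 → [-13, -12, 1, -7, -3, -2, -10, -6, -5, -11, -8, 0, -4]
v[mid]=1>-12: swap v[2],v[4]; hi=3 → [-13, -12, -3, -7, 1, -2, -10, -6, -5, -11, -8, 0, -4]
v[mid]=-3>-12: swap v[2],v[3]; hi=2 → [-13, -12, -7, -3, 1, -2, -10, -6, -5, -11, -8, 0, -4]
v[mid]=-7>-12: swap v[2],v[2]; hi=1 → [-13, -12, -7, -3, 1, -2, -10, -6, -5, -11, -8, 0, -4]
end: lo=1, hi=1; v = [-13, -12, -7, -3, 1, -2, -10, -6, -5, -11, -8, 0, -4]

[-13, -12, -7, -3, 1, -2, -10, -6, -5, -11, -8, 0, -4]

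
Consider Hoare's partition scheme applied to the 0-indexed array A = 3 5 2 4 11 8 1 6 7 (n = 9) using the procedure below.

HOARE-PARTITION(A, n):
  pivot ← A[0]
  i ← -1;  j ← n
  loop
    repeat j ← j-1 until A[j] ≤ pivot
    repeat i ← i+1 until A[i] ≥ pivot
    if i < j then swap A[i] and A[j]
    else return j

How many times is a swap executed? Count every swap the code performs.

2

pivot = A[0] = 3; i = -1, j = 9
j→6 (A[6]=1≤3), i→0 (A[0]=3≥3); i<j, swap → 1 5 2 4 11 8 3 6 7
j→2 (A[2]=2≤3), i→1 (A[1]=5≥3); i<j, swap → 1 2 5 4 11 8 3 6 7
j→1, i→2; i≥j, return j=1. A = 1 2 5 4 11 8 3 6 7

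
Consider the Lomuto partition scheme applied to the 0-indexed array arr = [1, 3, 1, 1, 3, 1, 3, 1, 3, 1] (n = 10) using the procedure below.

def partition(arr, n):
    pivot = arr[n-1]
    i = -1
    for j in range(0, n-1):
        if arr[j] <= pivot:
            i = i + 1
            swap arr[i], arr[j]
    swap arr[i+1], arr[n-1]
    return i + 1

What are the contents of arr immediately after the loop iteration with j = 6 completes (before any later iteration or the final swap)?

pivot = arr[9] = 1; i = -1
j=0: arr[0]=1 ≤ 1 → i=0, swap arr[0],arr[0] (no change) → [1, 3, 1, 1, 3, 1, 3, 1, 3, 1]
j=1: arr[1]=3 > 1 → no swap
j=2: arr[2]=1 ≤ 1 → i=1, swap arr[1],arr[2] → [1, 1, 3, 1, 3, 1, 3, 1, 3, 1]
j=3: arr[3]=1 ≤ 1 → i=2, swap arr[2],arr[3] → [1, 1, 1, 3, 3, 1, 3, 1, 3, 1]
j=4: arr[4]=3 > 1 → no swap
j=5: arr[5]=1 ≤ 1 → i=3, swap arr[3],arr[5] → [1, 1, 1, 1, 3, 3, 3, 1, 3, 1]
j=6: arr[6]=3 > 1 → no swap
(after j=6) arr = [1, 1, 1, 1, 3, 3, 3, 1, 3, 1]

[1, 1, 1, 1, 3, 3, 3, 1, 3, 1]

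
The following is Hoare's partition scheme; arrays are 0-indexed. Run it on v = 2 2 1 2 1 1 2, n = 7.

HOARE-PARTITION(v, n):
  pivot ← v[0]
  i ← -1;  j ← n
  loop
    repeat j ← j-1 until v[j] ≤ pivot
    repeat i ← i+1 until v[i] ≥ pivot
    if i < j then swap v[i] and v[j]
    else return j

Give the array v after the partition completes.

pivot = v[0] = 2; i = -1, j = 7
j→6 (v[6]=2≤2), i→0 (v[0]=2≥2); i<j, swap → 2 2 1 2 1 1 2
j→5 (v[5]=1≤2), i→1 (v[1]=2≥2); i<j, swap → 2 1 1 2 1 2 2
j→4 (v[4]=1≤2), i→3 (v[3]=2≥2); i<j, swap → 2 1 1 1 2 2 2
j→3, i→4; i≥j, return j=3. v = 2 1 1 1 2 2 2

2 1 1 1 2 2 2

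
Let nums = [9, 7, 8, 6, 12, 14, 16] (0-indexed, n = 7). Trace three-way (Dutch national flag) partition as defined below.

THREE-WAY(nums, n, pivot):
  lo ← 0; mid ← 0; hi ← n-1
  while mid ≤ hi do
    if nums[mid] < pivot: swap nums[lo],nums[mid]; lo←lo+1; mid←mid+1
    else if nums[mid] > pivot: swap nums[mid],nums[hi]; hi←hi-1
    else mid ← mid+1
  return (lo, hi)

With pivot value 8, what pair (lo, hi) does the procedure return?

(2, 2)

pivot = 8; lo=0, mid=0, hi=6
nums[mid]=9>8: swap nums[0],nums[6]; hi=5 → [16, 7, 8, 6, 12, 14, 9]
nums[mid]=16>8: swap nums[0],nums[5]; hi=4 → [14, 7, 8, 6, 12, 16, 9]
nums[mid]=14>8: swap nums[0],nums[4]; hi=3 → [12, 7, 8, 6, 14, 16, 9]
nums[mid]=12>8: swap nums[0],nums[3]; hi=2 → [6, 7, 8, 12, 14, 16, 9]
nums[mid]=6<8: swap nums[0],nums[0]; lo=1,mid=1 → [6, 7, 8, 12, 14, 16, 9]
nums[mid]=7<8: swap nums[1],nums[1]; lo=2,mid=2 → [6, 7, 8, 12, 14, 16, 9]
nums[mid]=8=8: mid=3
end: lo=2, hi=2; nums = [6, 7, 8, 12, 14, 16, 9]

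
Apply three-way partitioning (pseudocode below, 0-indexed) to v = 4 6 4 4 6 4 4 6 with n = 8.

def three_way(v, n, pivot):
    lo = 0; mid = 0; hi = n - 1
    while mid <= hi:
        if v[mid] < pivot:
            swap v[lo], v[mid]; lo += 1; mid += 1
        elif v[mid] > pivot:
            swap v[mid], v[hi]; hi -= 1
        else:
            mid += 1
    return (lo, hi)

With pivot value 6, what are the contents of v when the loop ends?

4 4 4 4 4 6 6 6

pivot = 6; lo=0, mid=0, hi=7
v[mid]=4<6: swap v[0],v[0]; lo=1,mid=1 → 4 6 4 4 6 4 4 6
v[mid]=6=6: mid=2
v[mid]=4<6: swap v[1],v[2]; lo=2,mid=3 → 4 4 6 4 6 4 4 6
v[mid]=4<6: swap v[2],v[3]; lo=3,mid=4 → 4 4 4 6 6 4 4 6
v[mid]=6=6: mid=5
v[mid]=4<6: swap v[3],v[5]; lo=4,mid=6 → 4 4 4 4 6 6 4 6
v[mid]=4<6: swap v[4],v[6]; lo=5,mid=7 → 4 4 4 4 4 6 6 6
v[mid]=6=6: mid=8
end: lo=5, hi=7; v = 4 4 4 4 4 6 6 6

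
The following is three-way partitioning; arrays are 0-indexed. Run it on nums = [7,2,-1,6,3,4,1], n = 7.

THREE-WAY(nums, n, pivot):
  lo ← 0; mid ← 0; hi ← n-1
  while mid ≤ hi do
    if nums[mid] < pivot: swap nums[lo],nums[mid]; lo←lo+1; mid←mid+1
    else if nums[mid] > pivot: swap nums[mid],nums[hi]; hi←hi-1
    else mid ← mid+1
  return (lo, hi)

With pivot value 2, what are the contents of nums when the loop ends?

lo=0 mid=0 hi=6
7>2: swap(0,6), hi=5 ⇒ [1,2,-1,6,3,4,7]
1<2: swap(0,0), lo=1 mid=1 ⇒ [1,2,-1,6,3,4,7]
2=2: mid=2
-1<2: swap(1,2), lo=2 mid=3 ⇒ [1,-1,2,6,3,4,7]
6>2: swap(3,5), hi=4 ⇒ [1,-1,2,4,3,6,7]
4>2: swap(3,4), hi=3 ⇒ [1,-1,2,3,4,6,7]
3>2: swap(3,3), hi=2 ⇒ [1,-1,2,3,4,6,7]
done. lo=2 hi=2; nums=[1,-1,2,3,4,6,7]

[1,-1,2,3,4,6,7]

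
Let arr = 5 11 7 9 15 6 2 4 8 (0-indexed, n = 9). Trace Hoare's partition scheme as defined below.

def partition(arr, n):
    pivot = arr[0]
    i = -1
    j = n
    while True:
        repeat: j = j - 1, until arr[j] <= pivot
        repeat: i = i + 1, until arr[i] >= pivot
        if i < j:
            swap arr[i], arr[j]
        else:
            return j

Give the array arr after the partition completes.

pivot = arr[0] = 5; i = -1, j = 9
j→7 (arr[7]=4≤5), i→0 (arr[0]=5≥5); i<j, swap → 4 11 7 9 15 6 2 5 8
j→6 (arr[6]=2≤5), i→1 (arr[1]=11≥5); i<j, swap → 4 2 7 9 15 6 11 5 8
j→1, i→2; i≥j, return j=1. arr = 4 2 7 9 15 6 11 5 8

4 2 7 9 15 6 11 5 8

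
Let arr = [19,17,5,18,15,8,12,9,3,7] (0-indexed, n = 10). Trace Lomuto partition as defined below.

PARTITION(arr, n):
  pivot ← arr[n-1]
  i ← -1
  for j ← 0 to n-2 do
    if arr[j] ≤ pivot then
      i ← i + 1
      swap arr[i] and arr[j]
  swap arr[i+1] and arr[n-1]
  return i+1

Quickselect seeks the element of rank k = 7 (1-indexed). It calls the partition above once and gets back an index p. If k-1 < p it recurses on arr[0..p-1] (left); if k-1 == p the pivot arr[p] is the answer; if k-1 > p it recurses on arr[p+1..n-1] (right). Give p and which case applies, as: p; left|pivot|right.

2; right

pivot=7, i=-1
j=0: 19>7, skip
j=1: 17>7, skip
j=2: 5≤7, i=0, swap(0,2) ⇒ [5,17,19,18,15,8,12,9,3,7]
j=3: 18>7, skip
j=4: 15>7, skip
j=5: 8>7, skip
j=6: 12>7, skip
j=7: 9>7, skip
j=8: 3≤7, i=1, swap(1,8) ⇒ [5,3,19,18,15,8,12,9,17,7]
swap(2,9) ⇒ [5,3,7,18,15,8,12,9,17,19]; return 2
p = 2; k-1 = 6 > 2 ⇒ right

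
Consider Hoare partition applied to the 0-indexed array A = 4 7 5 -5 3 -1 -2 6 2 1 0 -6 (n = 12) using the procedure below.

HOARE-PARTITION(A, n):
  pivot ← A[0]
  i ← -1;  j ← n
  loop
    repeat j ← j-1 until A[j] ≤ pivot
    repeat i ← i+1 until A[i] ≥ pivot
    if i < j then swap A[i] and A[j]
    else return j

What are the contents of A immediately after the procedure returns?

-6 0 1 -5 3 -1 -2 2 6 5 7 4

pivot = A[0] = 4; i = -1, j = 12
j→11 (A[11]=-6≤4), i→0 (A[0]=4≥4); i<j, swap → -6 7 5 -5 3 -1 -2 6 2 1 0 4
j→10 (A[10]=0≤4), i→1 (A[1]=7≥4); i<j, swap → -6 0 5 -5 3 -1 -2 6 2 1 7 4
j→9 (A[9]=1≤4), i→2 (A[2]=5≥4); i<j, swap → -6 0 1 -5 3 -1 -2 6 2 5 7 4
j→8 (A[8]=2≤4), i→7 (A[7]=6≥4); i<j, swap → -6 0 1 -5 3 -1 -2 2 6 5 7 4
j→7, i→8; i≥j, return j=7. A = -6 0 1 -5 3 -1 -2 2 6 5 7 4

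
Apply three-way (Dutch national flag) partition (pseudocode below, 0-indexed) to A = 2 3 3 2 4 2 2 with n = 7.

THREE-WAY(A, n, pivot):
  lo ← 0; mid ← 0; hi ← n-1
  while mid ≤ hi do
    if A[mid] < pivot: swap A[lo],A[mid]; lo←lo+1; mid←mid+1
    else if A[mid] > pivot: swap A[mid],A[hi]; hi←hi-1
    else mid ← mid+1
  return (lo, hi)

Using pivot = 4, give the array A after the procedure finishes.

2 3 3 2 2 2 4

lo=0 mid=0 hi=6
2<4: swap(0,0), lo=1 mid=1 ⇒ 2 3 3 2 4 2 2
3<4: swap(1,1), lo=2 mid=2 ⇒ 2 3 3 2 4 2 2
3<4: swap(2,2), lo=3 mid=3 ⇒ 2 3 3 2 4 2 2
2<4: swap(3,3), lo=4 mid=4 ⇒ 2 3 3 2 4 2 2
4=4: mid=5
2<4: swap(4,5), lo=5 mid=6 ⇒ 2 3 3 2 2 4 2
2<4: swap(5,6), lo=6 mid=7 ⇒ 2 3 3 2 2 2 4
done. lo=6 hi=6; A=2 3 3 2 2 2 4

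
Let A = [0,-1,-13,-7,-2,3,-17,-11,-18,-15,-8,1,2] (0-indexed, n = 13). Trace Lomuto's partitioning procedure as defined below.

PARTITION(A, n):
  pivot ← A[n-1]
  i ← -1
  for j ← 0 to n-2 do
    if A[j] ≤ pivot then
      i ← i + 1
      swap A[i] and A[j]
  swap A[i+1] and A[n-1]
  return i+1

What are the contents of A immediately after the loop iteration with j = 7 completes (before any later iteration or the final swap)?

pivot = A[12] = 2; i = -1
j=0: A[0]=0 ≤ 2 → i=0, swap A[0],A[0] (no change) → [0,-1,-13,-7,-2,3,-17,-11,-18,-15,-8,1,2]
j=1: A[1]=-1 ≤ 2 → i=1, swap A[1],A[1] (no change) → [0,-1,-13,-7,-2,3,-17,-11,-18,-15,-8,1,2]
j=2: A[2]=-13 ≤ 2 → i=2, swap A[2],A[2] (no change) → [0,-1,-13,-7,-2,3,-17,-11,-18,-15,-8,1,2]
j=3: A[3]=-7 ≤ 2 → i=3, swap A[3],A[3] (no change) → [0,-1,-13,-7,-2,3,-17,-11,-18,-15,-8,1,2]
j=4: A[4]=-2 ≤ 2 → i=4, swap A[4],A[4] (no change) → [0,-1,-13,-7,-2,3,-17,-11,-18,-15,-8,1,2]
j=5: A[5]=3 > 2 → no swap
j=6: A[6]=-17 ≤ 2 → i=5, swap A[5],A[6] → [0,-1,-13,-7,-2,-17,3,-11,-18,-15,-8,1,2]
j=7: A[7]=-11 ≤ 2 → i=6, swap A[6],A[7] → [0,-1,-13,-7,-2,-17,-11,3,-18,-15,-8,1,2]
(after j=7) A = [0,-1,-13,-7,-2,-17,-11,3,-18,-15,-8,1,2]

[0,-1,-13,-7,-2,-17,-11,3,-18,-15,-8,1,2]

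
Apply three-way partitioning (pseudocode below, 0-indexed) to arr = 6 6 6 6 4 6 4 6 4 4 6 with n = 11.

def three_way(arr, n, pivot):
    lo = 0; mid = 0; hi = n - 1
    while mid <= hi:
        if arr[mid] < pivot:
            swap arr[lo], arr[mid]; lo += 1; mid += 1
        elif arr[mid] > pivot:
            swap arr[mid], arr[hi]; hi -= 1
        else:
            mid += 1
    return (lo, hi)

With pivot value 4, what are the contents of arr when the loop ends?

pivot = 4; lo=0, mid=0, hi=10
arr[mid]=6>4: swap arr[0],arr[10]; hi=9 → 6 6 6 6 4 6 4 6 4 4 6
arr[mid]=6>4: swap arr[0],arr[9]; hi=8 → 4 6 6 6 4 6 4 6 4 6 6
arr[mid]=4=4: mid=1
arr[mid]=6>4: swap arr[1],arr[8]; hi=7 → 4 4 6 6 4 6 4 6 6 6 6
arr[mid]=4=4: mid=2
arr[mid]=6>4: swap arr[2],arr[7]; hi=6 → 4 4 6 6 4 6 4 6 6 6 6
arr[mid]=6>4: swap arr[2],arr[6]; hi=5 → 4 4 4 6 4 6 6 6 6 6 6
arr[mid]=4=4: mid=3
arr[mid]=6>4: swap arr[3],arr[5]; hi=4 → 4 4 4 6 4 6 6 6 6 6 6
arr[mid]=6>4: swap arr[3],arr[4]; hi=3 → 4 4 4 4 6 6 6 6 6 6 6
arr[mid]=4=4: mid=4
end: lo=0, hi=3; arr = 4 4 4 4 6 6 6 6 6 6 6

4 4 4 4 6 6 6 6 6 6 6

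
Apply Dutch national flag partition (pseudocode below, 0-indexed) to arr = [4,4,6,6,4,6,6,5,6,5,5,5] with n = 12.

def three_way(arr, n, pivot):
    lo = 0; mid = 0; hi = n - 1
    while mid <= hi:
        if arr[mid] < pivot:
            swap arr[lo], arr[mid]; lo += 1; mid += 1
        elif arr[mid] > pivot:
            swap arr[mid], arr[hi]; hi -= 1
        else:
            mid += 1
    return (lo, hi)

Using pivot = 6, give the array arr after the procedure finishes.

[4,4,4,5,5,5,5,6,6,6,6,6]

lo=0 mid=0 hi=11
4<6: swap(0,0), lo=1 mid=1 ⇒ [4,4,6,6,4,6,6,5,6,5,5,5]
4<6: swap(1,1), lo=2 mid=2 ⇒ [4,4,6,6,4,6,6,5,6,5,5,5]
6=6: mid=3
6=6: mid=4
4<6: swap(2,4), lo=3 mid=5 ⇒ [4,4,4,6,6,6,6,5,6,5,5,5]
6=6: mid=6
6=6: mid=7
5<6: swap(3,7), lo=4 mid=8 ⇒ [4,4,4,5,6,6,6,6,6,5,5,5]
6=6: mid=9
5<6: swap(4,9), lo=5 mid=10 ⇒ [4,4,4,5,5,6,6,6,6,6,5,5]
5<6: swap(5,10), lo=6 mid=11 ⇒ [4,4,4,5,5,5,6,6,6,6,6,5]
5<6: swap(6,11), lo=7 mid=12 ⇒ [4,4,4,5,5,5,5,6,6,6,6,6]
done. lo=7 hi=11; arr=[4,4,4,5,5,5,5,6,6,6,6,6]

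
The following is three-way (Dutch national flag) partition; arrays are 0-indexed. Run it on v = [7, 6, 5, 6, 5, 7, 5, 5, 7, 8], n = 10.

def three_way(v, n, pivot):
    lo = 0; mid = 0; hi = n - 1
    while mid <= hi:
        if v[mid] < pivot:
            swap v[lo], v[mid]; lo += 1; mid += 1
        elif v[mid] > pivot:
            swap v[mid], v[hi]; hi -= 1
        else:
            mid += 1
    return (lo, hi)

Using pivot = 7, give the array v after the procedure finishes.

[6, 5, 6, 5, 5, 5, 7, 7, 7, 8]

lo=0 mid=0 hi=9
7=7: mid=1
6<7: swap(0,1), lo=1 mid=2 ⇒ [6, 7, 5, 6, 5, 7, 5, 5, 7, 8]
5<7: swap(1,2), lo=2 mid=3 ⇒ [6, 5, 7, 6, 5, 7, 5, 5, 7, 8]
6<7: swap(2,3), lo=3 mid=4 ⇒ [6, 5, 6, 7, 5, 7, 5, 5, 7, 8]
5<7: swap(3,4), lo=4 mid=5 ⇒ [6, 5, 6, 5, 7, 7, 5, 5, 7, 8]
7=7: mid=6
5<7: swap(4,6), lo=5 mid=7 ⇒ [6, 5, 6, 5, 5, 7, 7, 5, 7, 8]
5<7: swap(5,7), lo=6 mid=8 ⇒ [6, 5, 6, 5, 5, 5, 7, 7, 7, 8]
7=7: mid=9
8>7: swap(9,9), hi=8 ⇒ [6, 5, 6, 5, 5, 5, 7, 7, 7, 8]
done. lo=6 hi=8; v=[6, 5, 6, 5, 5, 5, 7, 7, 7, 8]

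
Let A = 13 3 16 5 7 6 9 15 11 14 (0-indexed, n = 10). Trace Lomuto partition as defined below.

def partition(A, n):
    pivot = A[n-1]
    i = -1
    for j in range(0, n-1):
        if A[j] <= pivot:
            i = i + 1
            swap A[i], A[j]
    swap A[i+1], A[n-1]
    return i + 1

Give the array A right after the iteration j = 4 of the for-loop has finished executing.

pivot=14, i=-1
j=0: 13≤14, i=0, swap(0,0) ⇒ 13 3 16 5 7 6 9 15 11 14
j=1: 3≤14, i=1, swap(1,1) ⇒ 13 3 16 5 7 6 9 15 11 14
j=2: 16>14, skip
j=3: 5≤14, i=2, swap(2,3) ⇒ 13 3 5 16 7 6 9 15 11 14
j=4: 7≤14, i=3, swap(3,4) ⇒ 13 3 5 7 16 6 9 15 11 14
(after j=4) A = 13 3 5 7 16 6 9 15 11 14

13 3 5 7 16 6 9 15 11 14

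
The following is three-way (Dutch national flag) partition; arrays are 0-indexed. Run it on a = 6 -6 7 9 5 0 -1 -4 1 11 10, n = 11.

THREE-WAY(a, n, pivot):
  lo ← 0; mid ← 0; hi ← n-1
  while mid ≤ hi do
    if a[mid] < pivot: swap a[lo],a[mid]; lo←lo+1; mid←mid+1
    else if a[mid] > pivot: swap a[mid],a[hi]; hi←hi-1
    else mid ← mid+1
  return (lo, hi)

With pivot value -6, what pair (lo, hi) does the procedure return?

pivot = -6; lo=0, mid=0, hi=10
a[mid]=6>-6: swap a[0],a[10]; hi=9 → 10 -6 7 9 5 0 -1 -4 1 11 6
a[mid]=10>-6: swap a[0],a[9]; hi=8 → 11 -6 7 9 5 0 -1 -4 1 10 6
a[mid]=11>-6: swap a[0],a[8]; hi=7 → 1 -6 7 9 5 0 -1 -4 11 10 6
a[mid]=1>-6: swap a[0],a[7]; hi=6 → -4 -6 7 9 5 0 -1 1 11 10 6
a[mid]=-4>-6: swap a[0],a[6]; hi=5 → -1 -6 7 9 5 0 -4 1 11 10 6
a[mid]=-1>-6: swap a[0],a[5]; hi=4 → 0 -6 7 9 5 -1 -4 1 11 10 6
a[mid]=0>-6: swap a[0],a[4]; hi=3 → 5 -6 7 9 0 -1 -4 1 11 10 6
a[mid]=5>-6: swap a[0],a[3]; hi=2 → 9 -6 7 5 0 -1 -4 1 11 10 6
a[mid]=9>-6: swap a[0],a[2]; hi=1 → 7 -6 9 5 0 -1 -4 1 11 10 6
a[mid]=7>-6: swap a[0],a[1]; hi=0 → -6 7 9 5 0 -1 -4 1 11 10 6
a[mid]=-6=-6: mid=1
end: lo=0, hi=0; a = -6 7 9 5 0 -1 -4 1 11 10 6

(0, 0)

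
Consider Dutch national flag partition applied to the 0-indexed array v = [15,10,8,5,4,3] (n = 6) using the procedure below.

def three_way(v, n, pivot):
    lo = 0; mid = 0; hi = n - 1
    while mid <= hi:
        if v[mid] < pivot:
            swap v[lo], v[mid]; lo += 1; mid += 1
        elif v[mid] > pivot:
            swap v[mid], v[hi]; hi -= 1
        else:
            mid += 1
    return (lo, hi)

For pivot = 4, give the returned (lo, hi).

lo=0 mid=0 hi=5
15>4: swap(0,5), hi=4 ⇒ [3,10,8,5,4,15]
3<4: swap(0,0), lo=1 mid=1 ⇒ [3,10,8,5,4,15]
10>4: swap(1,4), hi=3 ⇒ [3,4,8,5,10,15]
4=4: mid=2
8>4: swap(2,3), hi=2 ⇒ [3,4,5,8,10,15]
5>4: swap(2,2), hi=1 ⇒ [3,4,5,8,10,15]
done. lo=1 hi=1; v=[3,4,5,8,10,15]

(1, 1)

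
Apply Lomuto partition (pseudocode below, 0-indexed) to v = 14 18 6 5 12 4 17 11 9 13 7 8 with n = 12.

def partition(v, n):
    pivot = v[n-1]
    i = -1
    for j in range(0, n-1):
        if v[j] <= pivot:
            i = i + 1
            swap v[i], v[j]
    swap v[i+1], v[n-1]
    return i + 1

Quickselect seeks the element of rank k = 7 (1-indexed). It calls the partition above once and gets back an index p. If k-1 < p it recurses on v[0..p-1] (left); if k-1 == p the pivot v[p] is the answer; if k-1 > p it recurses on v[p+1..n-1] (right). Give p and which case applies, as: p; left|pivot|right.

pivot=8, i=-1
j=0: 14>8, skip
j=1: 18>8, skip
j=2: 6≤8, i=0, swap(0,2) ⇒ 6 18 14 5 12 4 17 11 9 13 7 8
j=3: 5≤8, i=1, swap(1,3) ⇒ 6 5 14 18 12 4 17 11 9 13 7 8
j=4: 12>8, skip
j=5: 4≤8, i=2, swap(2,5) ⇒ 6 5 4 18 12 14 17 11 9 13 7 8
j=6: 17>8, skip
j=7: 11>8, skip
j=8: 9>8, skip
j=9: 13>8, skip
j=10: 7≤8, i=3, swap(3,10) ⇒ 6 5 4 7 12 14 17 11 9 13 18 8
swap(4,11) ⇒ 6 5 4 7 8 14 17 11 9 13 18 12; return 4
p = 4; k-1 = 6 > 4 ⇒ right

4; right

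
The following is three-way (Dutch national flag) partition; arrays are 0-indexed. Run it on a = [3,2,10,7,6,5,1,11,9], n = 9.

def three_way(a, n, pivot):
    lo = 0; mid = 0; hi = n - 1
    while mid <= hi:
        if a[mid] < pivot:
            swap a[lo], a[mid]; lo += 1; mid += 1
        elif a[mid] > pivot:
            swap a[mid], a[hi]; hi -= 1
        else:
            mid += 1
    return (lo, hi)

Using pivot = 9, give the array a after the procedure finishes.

lo=0 mid=0 hi=8
3<9: swap(0,0), lo=1 mid=1 ⇒ [3,2,10,7,6,5,1,11,9]
2<9: swap(1,1), lo=2 mid=2 ⇒ [3,2,10,7,6,5,1,11,9]
10>9: swap(2,8), hi=7 ⇒ [3,2,9,7,6,5,1,11,10]
9=9: mid=3
7<9: swap(2,3), lo=3 mid=4 ⇒ [3,2,7,9,6,5,1,11,10]
6<9: swap(3,4), lo=4 mid=5 ⇒ [3,2,7,6,9,5,1,11,10]
5<9: swap(4,5), lo=5 mid=6 ⇒ [3,2,7,6,5,9,1,11,10]
1<9: swap(5,6), lo=6 mid=7 ⇒ [3,2,7,6,5,1,9,11,10]
11>9: swap(7,7), hi=6 ⇒ [3,2,7,6,5,1,9,11,10]
done. lo=6 hi=6; a=[3,2,7,6,5,1,9,11,10]

[3,2,7,6,5,1,9,11,10]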